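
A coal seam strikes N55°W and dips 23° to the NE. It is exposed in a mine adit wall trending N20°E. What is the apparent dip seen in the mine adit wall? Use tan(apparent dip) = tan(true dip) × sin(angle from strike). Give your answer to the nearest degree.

Angle between strike (N55°W) and section (N20°E): β = 75°.
tan α = tan 23° × sin 75° = 0.4245 × 0.9659 = 0.4100
apparent dip = arctan 0.4100 = 22.29°

22°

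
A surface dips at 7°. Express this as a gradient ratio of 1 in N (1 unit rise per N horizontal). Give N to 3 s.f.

1 in 8.14

1 : N means tan θ = 1/N, so N = 1/tan 7° = 1/0.1228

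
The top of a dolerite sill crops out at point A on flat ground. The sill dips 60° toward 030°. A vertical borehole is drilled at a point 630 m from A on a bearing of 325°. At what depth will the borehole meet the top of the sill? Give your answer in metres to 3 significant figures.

461 m

The hole lies 65° from the dip direction, so the down-dip offset is 630 × cos 65° = 266.25 m.
Depth = down-dip offset × tan(dip) = 266.25 × tan 60° = 266.25 × 1.7321
Depth = 461.16 m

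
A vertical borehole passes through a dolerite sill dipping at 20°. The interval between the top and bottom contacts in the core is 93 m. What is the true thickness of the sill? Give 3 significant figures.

True thickness t = h · cos(dip) = 93 × cos 20°
t = 93 × 0.9397 = 87.391 m

87.4 m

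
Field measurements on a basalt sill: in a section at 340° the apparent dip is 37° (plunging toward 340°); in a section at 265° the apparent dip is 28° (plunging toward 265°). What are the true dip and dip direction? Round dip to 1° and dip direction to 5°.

true dip 40°, dip direction 315°

Represent each trace as a vector plunging at its apparent dip toward its trend (east-north-up frame): v₁ = (-0.273, 0.750, -0.602), v₂ = (-0.880, -0.077, -0.469).
Cross product v₁ × v₂ gives the pole to the plane: n ∝ (-0.399, 0.401, 0.681).
tan δ = √(n_x²+n_y²)/n_z = 0.566/0.681, so δ = 39.7°.
Dip direction = azimuth of (n_x, n_y) = atan2(-0.399, 0.401) = 315°.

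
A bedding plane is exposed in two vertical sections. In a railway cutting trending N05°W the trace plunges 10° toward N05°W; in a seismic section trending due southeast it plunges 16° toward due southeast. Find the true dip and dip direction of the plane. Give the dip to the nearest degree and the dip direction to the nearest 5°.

true dip 34°, dip direction 070°

The two traces are lines in the plane: v₁ = (sin 355°·cos 10°, cos 355°·cos 10°, −sin 10°), v₂ = (sin 135°·cos 16°, cos 135°·cos 16°, −sin 16°).
The plane normal is n = v₁ × v₂ ∝ (0.388, 0.142, 0.609).
tan δ = √(n_x²+n_y²)/n_z = 0.413/0.609, so δ = 34.2°.
The horizontal component of n points toward azimuth atan2(n_x, n_y) = 70°, the dip direction.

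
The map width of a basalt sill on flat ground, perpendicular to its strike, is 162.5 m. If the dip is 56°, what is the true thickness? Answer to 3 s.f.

True thickness t = w · sin(dip) = 162.5 × sin 56°
t = 162.5 × 0.8290 = 134.719 m

135 m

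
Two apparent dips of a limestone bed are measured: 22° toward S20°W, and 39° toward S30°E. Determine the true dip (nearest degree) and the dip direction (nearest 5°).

Each apparent-dip line lies in the plane. As unit vectors (x east, y north, z up), v₁ plunges 22°→S20°W and v₂ plunges 39°→S30°E.
Cross product v₁ × v₂ gives the pole to the plane: n ∝ (0.296, -0.345, 0.552).
True dip = arccos(n_z / |n|) = arccos(0.7718) = 39.5°.
Dip direction = azimuth of (n_x, n_y) = atan2(0.296, -0.345) = 139°.

true dip 39°, dip direction 140°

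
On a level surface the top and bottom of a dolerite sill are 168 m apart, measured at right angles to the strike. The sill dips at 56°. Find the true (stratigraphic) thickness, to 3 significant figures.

139 m

True thickness t = w · sin(dip) = 168 × sin 56°
t = 168 × 0.8290 = 139.278 m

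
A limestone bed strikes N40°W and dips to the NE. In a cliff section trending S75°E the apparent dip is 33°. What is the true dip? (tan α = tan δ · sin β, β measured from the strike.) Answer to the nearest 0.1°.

48.5°

β = acute angle between strike N40°W and section S75°E = 35°.
tan δ = tan α / sin β = tan 33° / sin 35° = 0.6494 / 0.5736 = 1.1322
δ = arctan(1.1322) = 48.55°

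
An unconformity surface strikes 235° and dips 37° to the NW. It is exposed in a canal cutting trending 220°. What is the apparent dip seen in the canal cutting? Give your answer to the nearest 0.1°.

11.0°

The strike is 235° and the section trends 220°; the acute angle between them is β = 15°.
tan α = tan 37° × sin 15° = 0.7536 × 0.2588 = 0.1950
α = arctan(0.1950) = 11.04°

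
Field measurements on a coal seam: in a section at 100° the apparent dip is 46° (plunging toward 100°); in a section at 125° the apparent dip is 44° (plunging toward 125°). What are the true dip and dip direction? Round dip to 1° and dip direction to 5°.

Each apparent-dip line lies in the plane. As unit vectors (x east, y north, z up), v₁ plunges 46°→100° and v₂ plunges 44°→125°.
n = v₁ × v₂ = (0.213, -0.051, 0.211) (taken with n_z > 0).
True dip = arccos(n_z / |n|) = arccos(0.6940) = 46.1°.
Dip direction = azimuth of (n_x, n_y) = atan2(0.213, -0.051) = 104°.

true dip 46°, dip direction 105°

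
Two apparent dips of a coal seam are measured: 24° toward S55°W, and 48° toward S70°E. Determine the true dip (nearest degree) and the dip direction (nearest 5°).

true dip 60°, dip direction 160°

The two traces are lines in the plane: v₁ = (sin 235°·cos 24°, cos 235°·cos 24°, −sin 24°), v₂ = (sin 110°·cos 48°, cos 110°·cos 48°, −sin 48°).
Cross product v₁ × v₂ gives the pole to the plane: n ∝ (0.296, -0.812, 0.501).
True dip = arccos(n_z / |n|) = arccos(0.5013) = 59.9°.
Dip direction = azimuth of (n_x, n_y) = atan2(0.296, -0.812) = 160°.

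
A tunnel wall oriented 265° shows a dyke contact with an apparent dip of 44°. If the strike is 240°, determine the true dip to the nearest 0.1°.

66.4°

The section is 25° from the strike.
tan δ = tan α / sin β = tan 44° / sin 25° = 0.9657 / 0.4226 = 2.2850
true dip = arctan 2.2850 = 66.36°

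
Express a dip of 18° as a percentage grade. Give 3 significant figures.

32.5%

grade % = 100 × tan 18° = 100 × 0.3249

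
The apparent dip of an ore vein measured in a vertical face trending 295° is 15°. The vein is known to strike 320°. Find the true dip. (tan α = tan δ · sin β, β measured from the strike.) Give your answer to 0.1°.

32.4°

The section is 25° from the strike.
tan δ = tan α / sin β = tan 15° / sin 25° = 0.2679 / 0.4226 = 0.6340
true dip = arctan 0.6340 = 32.38°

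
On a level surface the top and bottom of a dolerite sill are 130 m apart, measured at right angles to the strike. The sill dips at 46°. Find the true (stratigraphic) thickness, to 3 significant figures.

93.5 m

True thickness t = w · sin(dip) = 130 × sin 46°
t = 130 × 0.7193 = 93.514 m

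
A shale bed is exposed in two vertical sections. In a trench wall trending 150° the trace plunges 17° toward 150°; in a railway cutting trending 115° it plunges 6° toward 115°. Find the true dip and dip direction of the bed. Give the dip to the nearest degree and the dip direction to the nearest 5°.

The two traces are lines in the plane: v₁ = (sin 150°·cos 17°, cos 150°·cos 17°, −sin 17°), v₂ = (sin 115°·cos 6°, cos 115°·cos 6°, −sin 6°).
The plane normal is n = v₁ × v₂ ∝ (-0.036, -0.214, 0.546).
tan δ = √(n_x²+n_y²)/n_z = 0.217/0.546, so δ = 21.7°.
Dip direction = azimuth of (n_x, n_y) = atan2(-0.036, -0.214) = 190°.

true dip 22°, dip direction 190°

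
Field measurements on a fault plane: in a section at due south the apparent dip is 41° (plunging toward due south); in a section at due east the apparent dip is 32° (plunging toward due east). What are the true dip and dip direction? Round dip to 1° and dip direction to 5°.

The two traces are lines in the plane: v₁ = (sin 180°·cos 41°, cos 180°·cos 41°, −sin 41°), v₂ = (sin 90°·cos 32°, cos 90°·cos 32°, −sin 32°).
n = v₁ × v₂ = (0.400, -0.556, 0.640) (taken with n_z > 0).
True dip = arccos(n_z / |n|) = arccos(0.6826) = 47.0°.
Dip direction = azimuth of (n_x, n_y) = atan2(0.400, -0.556) = 144°.

true dip 47°, dip direction 145°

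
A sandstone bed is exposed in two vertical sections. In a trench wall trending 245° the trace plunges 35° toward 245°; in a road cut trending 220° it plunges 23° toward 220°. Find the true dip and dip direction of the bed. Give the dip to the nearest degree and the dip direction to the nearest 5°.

The two traces are lines in the plane: v₁ = (sin 245°·cos 35°, cos 245°·cos 35°, −sin 35°), v₂ = (sin 220°·cos 23°, cos 220°·cos 23°, −sin 23°).
The plane normal is n = v₁ × v₂ ∝ (-0.269, 0.049, 0.319).
tan δ = √(n_x²+n_y²)/n_z = 0.274/0.319, so δ = 40.7°.
The horizontal component of n points toward azimuth atan2(n_x, n_y) = 280°, the dip direction.

true dip 41°, dip direction 280°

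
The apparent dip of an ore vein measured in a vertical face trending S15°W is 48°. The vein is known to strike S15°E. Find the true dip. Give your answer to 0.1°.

The section is 30° from the strike.
tan δ = tan α / sin β = tan 48° / sin 30° = 1.1106 / 0.5000 = 2.2212
δ = arctan(2.2212) = 65.76°

65.8°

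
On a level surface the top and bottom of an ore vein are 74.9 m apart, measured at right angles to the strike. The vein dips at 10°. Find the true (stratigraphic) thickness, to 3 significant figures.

13.0 m

True thickness t = w · sin(dip) = 74.9 × sin 10°
t = 74.9 × 0.1736 = 13.006 m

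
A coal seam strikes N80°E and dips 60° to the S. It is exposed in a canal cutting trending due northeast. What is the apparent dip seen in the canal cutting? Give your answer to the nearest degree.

The section lies 35° from the strike.
tan α = tan 60° × sin 35° = 1.7321 × 0.5736 = 0.9935
α = arctan(0.9935) = 44.81°

45°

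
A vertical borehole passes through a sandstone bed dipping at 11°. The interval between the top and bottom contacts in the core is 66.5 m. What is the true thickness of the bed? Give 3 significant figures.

65.3 m

True thickness t = h · cos(dip) = 66.5 × cos 11°
t = 66.5 × 0.9816 = 65.278 m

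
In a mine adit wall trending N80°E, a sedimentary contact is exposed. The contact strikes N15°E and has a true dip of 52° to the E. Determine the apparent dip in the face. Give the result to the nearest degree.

Angle between strike (N15°E) and section (N80°E): β = 65°.
tan α = tan 52° × sin 65° = 1.2799 × 0.9063 = 1.1600
α = arctan(1.1600) = 49.24°

49°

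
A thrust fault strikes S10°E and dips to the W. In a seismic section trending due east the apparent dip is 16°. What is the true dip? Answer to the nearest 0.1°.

16.2°

β = acute angle between strike S10°E and section due east = 80°.
tan δ = tan α / sin β = tan 16° / sin 80° = 0.2867 / 0.9848 = 0.2912
δ = arctan(0.2912) = 16.23°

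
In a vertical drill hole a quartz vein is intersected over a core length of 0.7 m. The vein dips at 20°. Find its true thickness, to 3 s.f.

0.658 m

True thickness t = h · cos(dip) = 0.7 × cos 20°
t = 0.7 × 0.9397 = 0.658 m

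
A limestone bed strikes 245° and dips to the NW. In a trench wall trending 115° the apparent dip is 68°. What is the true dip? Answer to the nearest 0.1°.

72.8°

The section is 50° from the strike.
tan(true dip) = tan 68° / sin 50° = 3.2310
true dip = arctan 3.2310 = 72.80°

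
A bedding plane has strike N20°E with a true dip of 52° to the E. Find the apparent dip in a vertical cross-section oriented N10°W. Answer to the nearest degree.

Angle between strike (N20°E) and section (N10°W): β = 30°.
tan(apparent dip) = tan 52° · sin 30° = 0.6400
α = arctan(0.6400) = 32.62°

33°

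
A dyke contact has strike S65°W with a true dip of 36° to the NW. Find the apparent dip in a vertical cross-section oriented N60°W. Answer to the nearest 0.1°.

30.8°

The section lies 55° from the strike.
tan(apparent dip) = tan 36° · sin 55° = 0.5951
apparent dip = arctan 0.5951 = 30.76°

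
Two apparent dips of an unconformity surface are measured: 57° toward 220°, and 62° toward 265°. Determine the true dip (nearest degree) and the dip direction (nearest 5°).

true dip 62°, dip direction 255°

The two traces are lines in the plane: v₁ = (sin 220°·cos 57°, cos 220°·cos 57°, −sin 57°), v₂ = (sin 265°·cos 62°, cos 265°·cos 62°, −sin 62°).
Cross product v₁ × v₂ gives the pole to the plane: n ∝ (-0.334, -0.083, 0.181).
Dip δ = arctan(|n_h|/n_z) = arctan(0.344/0.181) = 62.3°.
Dip direction = azimuth of (n_x, n_y) = atan2(-0.334, -0.083) = 256°.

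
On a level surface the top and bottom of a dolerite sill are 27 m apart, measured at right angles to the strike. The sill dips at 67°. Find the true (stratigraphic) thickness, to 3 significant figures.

24.9 m

True thickness t = w · sin(dip) = 27 × sin 67°
t = 27 × 0.9205 = 24.854 m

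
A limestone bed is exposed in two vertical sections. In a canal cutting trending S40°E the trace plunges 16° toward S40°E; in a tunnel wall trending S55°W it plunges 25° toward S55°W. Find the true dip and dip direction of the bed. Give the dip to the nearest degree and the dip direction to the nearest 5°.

true dip 30°, dip direction 200°

Each apparent-dip line lies in the plane. As unit vectors (x east, y north, z up), v₁ plunges 16°→S40°E and v₂ plunges 25°→S55°W.
Cross product v₁ × v₂ gives the pole to the plane: n ∝ (-0.168, -0.466, 0.868).
True dip = arccos(n_z / |n|) = arccos(0.8686) = 29.7°.
Dip direction = azimuth of (n_x, n_y) = atan2(-0.168, -0.466) = 200°.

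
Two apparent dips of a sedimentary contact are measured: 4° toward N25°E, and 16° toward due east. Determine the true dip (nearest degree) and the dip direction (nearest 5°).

Represent each trace as a vector plunging at its apparent dip toward its trend (east-north-up frame): v₁ = (0.422, 0.904, -0.070), v₂ = (0.961, 0.000, -0.276).
The plane normal is n = v₁ × v₂ ∝ (0.249, -0.049, 0.869).
True dip = arccos(n_z / |n|) = arccos(0.9598) = 16.3°.
Dip direction = atan2(0.249, -0.049) = 101° (azimuth of n's horizontal projection).

true dip 16°, dip direction 100°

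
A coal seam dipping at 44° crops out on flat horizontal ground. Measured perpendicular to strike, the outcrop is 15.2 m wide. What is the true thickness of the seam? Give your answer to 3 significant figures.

True thickness t = w · sin(dip) = 15.2 × sin 44°
t = 15.2 × 0.6947 = 10.559 m

10.6 m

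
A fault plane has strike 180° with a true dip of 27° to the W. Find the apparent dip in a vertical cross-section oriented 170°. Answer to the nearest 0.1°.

The section lies 10° from the strike.
tan α = tan 27° × sin 10° = 0.5095 × 0.1736 = 0.0885
apparent dip = arctan 0.0885 = 5.06°

5.1°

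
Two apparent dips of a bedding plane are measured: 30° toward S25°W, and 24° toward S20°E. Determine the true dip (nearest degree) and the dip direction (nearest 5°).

Each apparent-dip line lies in the plane. As unit vectors (x east, y north, z up), v₁ plunges 30°→S25°W and v₂ plunges 24°→S20°E.
n = v₁ × v₂ = (-0.110, -0.305, 0.559) (taken with n_z > 0).
True dip = arccos(n_z / |n|) = arccos(0.8651) = 30.1°.
The horizontal component of n points toward azimuth atan2(n_x, n_y) = 200°, the dip direction.

true dip 30°, dip direction 200°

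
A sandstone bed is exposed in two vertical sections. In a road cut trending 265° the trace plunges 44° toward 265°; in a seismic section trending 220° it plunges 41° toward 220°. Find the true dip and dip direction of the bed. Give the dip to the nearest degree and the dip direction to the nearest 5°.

The two traces are lines in the plane: v₁ = (sin 265°·cos 44°, cos 265°·cos 44°, −sin 44°), v₂ = (sin 220°·cos 41°, cos 220°·cos 41°, −sin 41°).
The plane normal is n = v₁ × v₂ ∝ (-0.360, -0.133, 0.384).
True dip = arccos(n_z / |n|) = arccos(0.7067) = 45.0°.
The horizontal component of n points toward azimuth atan2(n_x, n_y) = 250°, the dip direction.

true dip 45°, dip direction 250°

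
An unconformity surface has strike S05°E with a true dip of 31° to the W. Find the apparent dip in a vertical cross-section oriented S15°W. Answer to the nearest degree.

12°

The section lies 20° from the strike.
tan α = tan 31° × sin 20° = 0.6009 × 0.3420 = 0.2055
apparent dip = arctan 0.2055 = 11.61°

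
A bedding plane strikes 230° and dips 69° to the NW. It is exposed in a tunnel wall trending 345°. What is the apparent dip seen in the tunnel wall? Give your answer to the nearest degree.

Angle between strike (230°) and section (345°): β = 65°.
tan(apparent dip) = tan 69° · sin 65° = 2.3610
apparent dip = arctan 2.3610 = 67.05°

67°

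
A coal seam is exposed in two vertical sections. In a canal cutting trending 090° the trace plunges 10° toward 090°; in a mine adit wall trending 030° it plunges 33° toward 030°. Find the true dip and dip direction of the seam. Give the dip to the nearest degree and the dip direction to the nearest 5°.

true dip 34°, dip direction 015°

Each apparent-dip line lies in the plane. As unit vectors (x east, y north, z up), v₁ plunges 10°→090° and v₂ plunges 33°→030°.
Cross product v₁ × v₂ gives the pole to the plane: n ∝ (0.126, 0.464, 0.715).
True dip = arccos(n_z / |n|) = arccos(0.8301) = 33.9°.
Dip direction = azimuth of (n_x, n_y) = atan2(0.126, 0.464) = 15°.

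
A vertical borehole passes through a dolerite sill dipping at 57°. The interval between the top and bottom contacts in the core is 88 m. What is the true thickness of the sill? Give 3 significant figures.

True thickness t = h · cos(dip) = 88 × cos 57°
t = 88 × 0.5446 = 47.928 m

47.9 m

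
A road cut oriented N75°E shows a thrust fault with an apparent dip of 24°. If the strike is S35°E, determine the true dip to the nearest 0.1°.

25.4°

The section is 70° from the strike.
tan δ = tan α / sin β = tan 24° / sin 70° = 0.4452 / 0.9397 = 0.4738
δ = arctan(0.4738) = 25.35°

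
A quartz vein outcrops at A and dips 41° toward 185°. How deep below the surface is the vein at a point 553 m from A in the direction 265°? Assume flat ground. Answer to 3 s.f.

The hole lies 80° from the dip direction, so the down-dip offset is 553 × cos 80° = 96.03 m.
Depth = down-dip offset × tan(dip) = 96.03 × tan 41° = 96.03 × 0.8693
Depth = 83.48 m

83.5 m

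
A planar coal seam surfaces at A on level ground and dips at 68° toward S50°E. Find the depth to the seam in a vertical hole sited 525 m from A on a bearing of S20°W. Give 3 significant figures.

444 m

The hole lies 70° from the dip direction, so the down-dip offset is 525 × cos 70° = 179.56 m.
Depth = down-dip offset × tan(dip) = 179.56 × tan 68° = 179.56 × 2.4751
Depth = 444.43 m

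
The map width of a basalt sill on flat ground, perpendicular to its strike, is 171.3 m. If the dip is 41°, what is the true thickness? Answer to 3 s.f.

112 m

True thickness t = w · sin(dip) = 171.3 × sin 41°
t = 171.3 × 0.6561 = 112.383 m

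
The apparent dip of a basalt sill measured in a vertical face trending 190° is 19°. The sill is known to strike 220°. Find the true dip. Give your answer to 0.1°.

34.6°

β = acute angle between strike 220° and section 190° = 30°.
tan δ = tan α / sin β = tan 19° / sin 30° = 0.3443 / 0.5000 = 0.6887
true dip = arctan 0.6887 = 34.55°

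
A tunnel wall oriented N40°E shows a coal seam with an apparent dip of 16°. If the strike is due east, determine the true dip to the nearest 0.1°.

20.5°

The section is 50° from the strike.
tan δ = tan α / sin β = tan 16° / sin 50° = 0.2867 / 0.7660 = 0.3743
δ = arctan(0.3743) = 20.52°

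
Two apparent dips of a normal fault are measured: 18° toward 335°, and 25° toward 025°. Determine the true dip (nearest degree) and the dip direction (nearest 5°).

true dip 25°, dip direction 020°

Represent each trace as a vector plunging at its apparent dip toward its trend (east-north-up frame): v₁ = (-0.402, 0.862, -0.309), v₂ = (0.383, 0.821, -0.423).
The plane normal is n = v₁ × v₂ ∝ (0.110, 0.288, 0.660).
True dip = arccos(n_z / |n|) = arccos(0.9059) = 25.1°.
The horizontal component of n points toward azimuth atan2(n_x, n_y) = 21°, the dip direction.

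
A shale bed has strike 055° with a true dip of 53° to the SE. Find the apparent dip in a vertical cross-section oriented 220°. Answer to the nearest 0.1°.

Angle between strike (055°) and section (220°): β = 15°.
tan α = tan 53° × sin 15° = 1.3270 × 0.2588 = 0.3435
α = arctan(0.3435) = 18.96°

19.0°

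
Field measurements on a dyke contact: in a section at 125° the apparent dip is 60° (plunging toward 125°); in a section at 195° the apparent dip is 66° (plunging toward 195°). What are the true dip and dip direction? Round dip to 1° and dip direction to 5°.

true dip 68°, dip direction 170°

Represent each trace as a vector plunging at its apparent dip toward its trend (east-north-up frame): v₁ = (0.410, -0.287, -0.866), v₂ = (-0.105, -0.393, -0.914).
The plane normal is n = v₁ × v₂ ∝ (0.078, -0.465, 0.191).
Dip δ = arctan(|n_h|/n_z) = arctan(0.472/0.191) = 68.0°.
Dip direction = azimuth of (n_x, n_y) = atan2(0.078, -0.465) = 170°.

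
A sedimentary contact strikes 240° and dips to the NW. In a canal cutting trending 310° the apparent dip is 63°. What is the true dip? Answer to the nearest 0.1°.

β = acute angle between strike 240° and section 310° = 70°.
tan(true dip) = tan 63° / sin 70° = 2.0886
true dip = arctan 2.0886 = 64.42°

64.4°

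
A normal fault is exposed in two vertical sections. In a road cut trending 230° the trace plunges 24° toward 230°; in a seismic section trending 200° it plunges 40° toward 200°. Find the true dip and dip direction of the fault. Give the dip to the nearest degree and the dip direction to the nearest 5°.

The two traces are lines in the plane: v₁ = (sin 230°·cos 24°, cos 230°·cos 24°, −sin 24°), v₂ = (sin 200°·cos 40°, cos 200°·cos 40°, −sin 40°).
Cross product v₁ × v₂ gives the pole to the plane: n ∝ (0.085, -0.343, 0.350).
tan δ = √(n_x²+n_y²)/n_z = 0.354/0.350, so δ = 45.3°.
Dip direction = azimuth of (n_x, n_y) = atan2(0.085, -0.343) = 166°.

true dip 45°, dip direction 165°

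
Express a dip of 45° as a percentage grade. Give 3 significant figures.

100%

grade % = 100 × tan 45° = 100 × 1.0000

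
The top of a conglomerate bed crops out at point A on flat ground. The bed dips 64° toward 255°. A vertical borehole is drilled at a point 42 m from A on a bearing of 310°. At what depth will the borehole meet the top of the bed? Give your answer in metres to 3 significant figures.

The hole lies 55° from the dip direction, so the down-dip offset is 42 × cos 55° = 24.09 m.
Depth = down-dip offset × tan(dip) = 24.09 × tan 64° = 24.09 × 2.0503
Depth = 49.39 m

49.4 m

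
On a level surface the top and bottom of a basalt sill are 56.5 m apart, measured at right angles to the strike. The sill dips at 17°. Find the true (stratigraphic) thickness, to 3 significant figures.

True thickness t = w · sin(dip) = 56.5 × sin 17°
t = 56.5 × 0.2924 = 16.519 m

16.5 m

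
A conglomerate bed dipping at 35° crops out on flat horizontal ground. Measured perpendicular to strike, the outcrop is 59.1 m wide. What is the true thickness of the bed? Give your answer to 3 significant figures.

33.9 m

True thickness t = w · sin(dip) = 59.1 × sin 35°
t = 59.1 × 0.5736 = 33.898 m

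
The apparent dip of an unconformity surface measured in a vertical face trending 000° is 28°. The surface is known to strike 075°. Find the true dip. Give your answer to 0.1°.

28.8°

β = acute angle between strike 075° and section 000° = 75°.
tan(true dip) = tan 28° / sin 75° = 0.5505
true dip = arctan 0.5505 = 28.83°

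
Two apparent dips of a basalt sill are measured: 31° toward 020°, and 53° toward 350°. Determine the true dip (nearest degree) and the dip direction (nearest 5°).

Each apparent-dip line lies in the plane. As unit vectors (x east, y north, z up), v₁ plunges 31°→020° and v₂ plunges 53°→350°.
n = v₁ × v₂ = (-0.338, 0.288, 0.258) (taken with n_z > 0).
tan δ = √(n_x²+n_y²)/n_z = 0.444/0.258, so δ = 59.8°.
Dip direction = atan2(-0.338, 0.288) = 310° (azimuth of n's horizontal projection).

true dip 60°, dip direction 310°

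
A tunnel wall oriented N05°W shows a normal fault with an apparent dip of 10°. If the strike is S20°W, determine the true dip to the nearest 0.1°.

22.6°

β = acute angle between strike S20°W and section N05°W = 25°.
tan(true dip) = tan 10° / sin 25° = 0.4172
δ = arctan(0.4172) = 22.65°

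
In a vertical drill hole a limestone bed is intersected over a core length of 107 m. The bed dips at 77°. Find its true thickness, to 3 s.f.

True thickness t = h · cos(dip) = 107 × cos 77°
t = 107 × 0.2250 = 24.070 m

24.1 m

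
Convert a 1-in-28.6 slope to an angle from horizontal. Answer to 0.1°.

2.0°

tan θ = 1/28.6 = 0.0350
θ = arctan(0.0350) = 2.00°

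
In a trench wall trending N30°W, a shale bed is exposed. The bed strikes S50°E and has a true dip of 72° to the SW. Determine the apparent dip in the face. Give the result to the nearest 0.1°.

Angle between strike (S50°E) and section (N30°W): β = 20°.
tan(apparent dip) = tan 72° · sin 20° = 1.0526
α = arctan(1.0526) = 46.47°

46.5°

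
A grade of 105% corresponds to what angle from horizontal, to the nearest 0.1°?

tan θ = 105/100 = 1.0500
θ = arctan(1.0500) = 46.40°

46.4°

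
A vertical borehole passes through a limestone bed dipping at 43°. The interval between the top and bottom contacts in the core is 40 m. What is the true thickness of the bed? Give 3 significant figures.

29.3 m

True thickness t = h · cos(dip) = 40 × cos 43°
t = 40 × 0.7314 = 29.254 m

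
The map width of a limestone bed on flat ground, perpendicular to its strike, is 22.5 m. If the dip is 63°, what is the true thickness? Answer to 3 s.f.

True thickness t = w · sin(dip) = 22.5 × sin 63°
t = 22.5 × 0.8910 = 20.048 m

20.0 m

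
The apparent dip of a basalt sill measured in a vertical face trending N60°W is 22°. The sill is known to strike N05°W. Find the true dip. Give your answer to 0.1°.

β = acute angle between strike N05°W and section N60°W = 55°.
tan(true dip) = tan 22° / sin 55° = 0.4932
true dip = arctan 0.4932 = 26.25°

26.3°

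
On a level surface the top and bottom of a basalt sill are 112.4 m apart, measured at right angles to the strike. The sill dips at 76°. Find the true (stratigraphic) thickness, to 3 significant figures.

109 m

True thickness t = w · sin(dip) = 112.4 × sin 76°
t = 112.4 × 0.9703 = 109.061 m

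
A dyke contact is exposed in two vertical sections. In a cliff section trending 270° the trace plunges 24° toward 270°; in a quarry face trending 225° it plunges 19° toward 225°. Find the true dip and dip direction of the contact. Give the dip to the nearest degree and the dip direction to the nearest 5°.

true dip 24°, dip direction 265°

The two traces are lines in the plane: v₁ = (sin 270°·cos 24°, cos 270°·cos 24°, −sin 24°), v₂ = (sin 225°·cos 19°, cos 225°·cos 19°, −sin 19°).
The plane normal is n = v₁ × v₂ ∝ (-0.272, -0.025, 0.611).
True dip = arccos(n_z / |n|) = arccos(0.9129) = 24.1°.
Dip direction = atan2(-0.272, -0.025) = 265° (azimuth of n's horizontal projection).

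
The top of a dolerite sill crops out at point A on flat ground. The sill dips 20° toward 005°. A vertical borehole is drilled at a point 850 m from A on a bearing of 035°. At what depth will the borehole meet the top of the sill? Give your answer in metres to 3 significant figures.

The hole lies 30° from the dip direction, so the down-dip offset is 850 × cos 30° = 736.12 m.
Depth = down-dip offset × tan(dip) = 736.12 × tan 20° = 736.12 × 0.3640
Depth = 267.93 m

268 m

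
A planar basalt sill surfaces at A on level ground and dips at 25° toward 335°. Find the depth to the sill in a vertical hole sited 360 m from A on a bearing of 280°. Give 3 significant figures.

The hole lies 55° from the dip direction, so the down-dip offset is 360 × cos 55° = 206.49 m.
Depth = down-dip offset × tan(dip) = 206.49 × tan 25° = 206.49 × 0.4663
Depth = 96.29 m

96.3 m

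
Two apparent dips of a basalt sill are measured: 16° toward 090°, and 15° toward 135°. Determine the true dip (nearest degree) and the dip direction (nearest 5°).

true dip 17°, dip direction 110°

Each apparent-dip line lies in the plane. As unit vectors (x east, y north, z up), v₁ plunges 16°→090° and v₂ plunges 15°→135°.
Cross product v₁ × v₂ gives the pole to the plane: n ∝ (0.188, -0.061, 0.657).
True dip = arccos(n_z / |n|) = arccos(0.9575) = 16.8°.
The horizontal component of n points toward azimuth atan2(n_x, n_y) = 108°, the dip direction.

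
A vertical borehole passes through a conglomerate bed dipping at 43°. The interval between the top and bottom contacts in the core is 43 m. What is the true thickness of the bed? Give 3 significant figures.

31.4 m

True thickness t = h · cos(dip) = 43 × cos 43°
t = 43 × 0.7314 = 31.448 m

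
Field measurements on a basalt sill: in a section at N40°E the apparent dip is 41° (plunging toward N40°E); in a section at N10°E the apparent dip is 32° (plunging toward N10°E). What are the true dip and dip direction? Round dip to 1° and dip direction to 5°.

true dip 42°, dip direction 055°

Each apparent-dip line lies in the plane. As unit vectors (x east, y north, z up), v₁ plunges 41°→N40°E and v₂ plunges 32°→N10°E.
n = v₁ × v₂ = (0.242, 0.160, 0.320) (taken with n_z > 0).
tan δ = √(n_x²+n_y²)/n_z = 0.290/0.320, so δ = 42.2°.
Dip direction = atan2(0.242, 0.160) = 56° (azimuth of n's horizontal projection).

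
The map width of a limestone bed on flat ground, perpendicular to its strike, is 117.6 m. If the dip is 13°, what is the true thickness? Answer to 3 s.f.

True thickness t = w · sin(dip) = 117.6 × sin 13°
t = 117.6 × 0.2250 = 26.454 m

26.5 m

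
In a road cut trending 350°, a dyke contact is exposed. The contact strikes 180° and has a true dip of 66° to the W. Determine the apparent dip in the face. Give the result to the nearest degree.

21°

The strike is 180° and the section trends 350°; the acute angle between them is β = 10°.
tan(apparent dip) = tan 66° · sin 10° = 0.3900
α = arctan(0.3900) = 21.31°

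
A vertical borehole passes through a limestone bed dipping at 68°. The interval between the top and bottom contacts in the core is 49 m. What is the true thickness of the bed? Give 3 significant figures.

True thickness t = h · cos(dip) = 49 × cos 68°
t = 49 × 0.3746 = 18.356 m

18.4 m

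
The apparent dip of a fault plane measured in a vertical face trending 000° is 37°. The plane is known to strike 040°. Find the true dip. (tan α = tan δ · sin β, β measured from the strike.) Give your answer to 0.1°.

The section is 40° from the strike.
tan(true dip) = tan 37° / sin 40° = 1.1723
δ = arctan(1.1723) = 49.54°

49.5°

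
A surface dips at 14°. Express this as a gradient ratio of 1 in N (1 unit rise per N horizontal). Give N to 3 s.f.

1 in 4.01

1 : N means tan θ = 1/N, so N = 1/tan 14° = 1/0.2493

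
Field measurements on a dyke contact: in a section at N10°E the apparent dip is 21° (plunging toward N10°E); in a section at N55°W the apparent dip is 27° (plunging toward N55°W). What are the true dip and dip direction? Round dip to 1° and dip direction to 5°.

The two traces are lines in the plane: v₁ = (sin 10°·cos 21°, cos 10°·cos 21°, −sin 21°), v₂ = (sin 305°·cos 27°, cos 305°·cos 27°, −sin 27°).
The plane normal is n = v₁ × v₂ ∝ (-0.234, 0.335, 0.754).
Dip δ = arctan(|n_h|/n_z) = arctan(0.409/0.754) = 28.5°.
Dip direction = atan2(-0.234, 0.335) = 325° (azimuth of n's horizontal projection).

true dip 28°, dip direction 325°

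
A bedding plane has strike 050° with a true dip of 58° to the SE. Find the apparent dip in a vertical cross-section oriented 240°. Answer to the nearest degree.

Angle between strike (050°) and section (240°): β = 10°.
tan(apparent dip) = tan 58° · sin 10° = 0.2779
α = arctan(0.2779) = 15.53°

16°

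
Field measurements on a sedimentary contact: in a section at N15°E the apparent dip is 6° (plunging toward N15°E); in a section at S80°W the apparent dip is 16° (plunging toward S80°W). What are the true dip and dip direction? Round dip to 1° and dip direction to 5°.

Each apparent-dip line lies in the plane. As unit vectors (x east, y north, z up), v₁ plunges 6°→N15°E and v₂ plunges 16°→S80°W.
n = v₁ × v₂ = (-0.282, 0.170, 0.866) (taken with n_z > 0).
Dip δ = arctan(|n_h|/n_z) = arctan(0.329/0.866) = 20.8°.
Dip direction = atan2(-0.282, 0.170) = 301° (azimuth of n's horizontal projection).

true dip 21°, dip direction 300°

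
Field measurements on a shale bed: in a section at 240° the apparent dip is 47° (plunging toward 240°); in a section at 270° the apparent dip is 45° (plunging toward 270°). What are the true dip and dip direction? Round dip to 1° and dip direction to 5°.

Represent each trace as a vector plunging at its apparent dip toward its trend (east-north-up frame): v₁ = (-0.591, -0.341, -0.731), v₂ = (-0.707, -0.000, -0.707).
Cross product v₁ × v₂ gives the pole to the plane: n ∝ (-0.241, -0.100, 0.241).
tan δ = √(n_x²+n_y²)/n_z = 0.261/0.241, so δ = 47.3°.
Dip direction = azimuth of (n_x, n_y) = atan2(-0.241, -0.100) = 248°.

true dip 47°, dip direction 250°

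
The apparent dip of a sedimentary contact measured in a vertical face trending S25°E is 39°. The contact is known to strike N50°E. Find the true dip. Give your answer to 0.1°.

40.0°

The section is 75° from the strike.
tan(true dip) = tan 39° / sin 75° = 0.8384
δ = arctan(0.8384) = 39.97°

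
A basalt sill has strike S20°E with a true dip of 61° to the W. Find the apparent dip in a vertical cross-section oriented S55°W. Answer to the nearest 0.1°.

The strike is S20°E and the section trends S55°W; the acute angle between them is β = 75°.
tan α = tan 61° × sin 75° = 1.8040 × 0.9659 = 1.7426
apparent dip = arctan 1.7426 = 60.15°

60.2°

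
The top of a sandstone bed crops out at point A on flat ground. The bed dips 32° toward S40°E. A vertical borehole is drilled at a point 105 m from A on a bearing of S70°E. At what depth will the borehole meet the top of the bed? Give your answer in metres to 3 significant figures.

The hole lies 30° from the dip direction, so the down-dip offset is 105 × cos 30° = 90.93 m.
Depth = down-dip offset × tan(dip) = 90.93 × tan 32° = 90.93 × 0.6249
Depth = 56.82 m

56.8 m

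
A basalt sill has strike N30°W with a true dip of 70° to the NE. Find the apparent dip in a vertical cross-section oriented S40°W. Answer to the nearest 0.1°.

68.8°

Angle between strike (N30°W) and section (S40°W): β = 70°.
tan α = tan 70° × sin 70° = 2.7475 × 0.9397 = 2.5818
apparent dip = arctan 2.5818 = 68.83°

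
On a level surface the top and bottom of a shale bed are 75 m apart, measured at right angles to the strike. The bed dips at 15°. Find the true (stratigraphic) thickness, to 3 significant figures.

True thickness t = w · sin(dip) = 75 × sin 15°
t = 75 × 0.2588 = 19.411 m

19.4 m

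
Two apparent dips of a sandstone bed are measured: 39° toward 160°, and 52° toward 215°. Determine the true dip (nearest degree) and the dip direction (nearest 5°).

true dip 52°, dip direction 210°

Represent each trace as a vector plunging at its apparent dip toward its trend (east-north-up frame): v₁ = (0.266, -0.730, -0.629), v₂ = (-0.353, -0.504, -0.788).
The plane normal is n = v₁ × v₂ ∝ (-0.258, -0.432, 0.392).
Dip δ = arctan(|n_h|/n_z) = arctan(0.503/0.392) = 52.1°.
Dip direction = atan2(-0.258, -0.432) = 211° (azimuth of n's horizontal projection).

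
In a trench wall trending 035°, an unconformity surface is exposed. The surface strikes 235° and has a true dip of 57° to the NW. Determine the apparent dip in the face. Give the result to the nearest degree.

The section lies 20° from the strike.
tan α = tan 57° × sin 20° = 1.5399 × 0.3420 = 0.5267
α = arctan(0.5267) = 27.77°

28°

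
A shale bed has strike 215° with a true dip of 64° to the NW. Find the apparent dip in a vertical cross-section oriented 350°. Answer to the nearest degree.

55°

The section lies 45° from the strike.
tan α = tan 64° × sin 45° = 2.0503 × 0.7071 = 1.4498
α = arctan(1.4498) = 55.40°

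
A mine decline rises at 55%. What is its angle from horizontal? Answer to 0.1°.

tan θ = 55/100 = 0.5500
θ = arctan(0.5500) = 28.81°

28.8°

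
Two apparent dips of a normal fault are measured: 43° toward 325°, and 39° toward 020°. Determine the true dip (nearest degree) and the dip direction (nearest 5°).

true dip 45°, dip direction 345°

Represent each trace as a vector plunging at its apparent dip toward its trend (east-north-up frame): v₁ = (-0.419, 0.599, -0.682), v₂ = (0.266, 0.730, -0.629).
Cross product v₁ × v₂ gives the pole to the plane: n ∝ (-0.121, 0.445, 0.466).
True dip = arccos(n_z / |n|) = arccos(0.7103) = 44.7°.
Dip direction = azimuth of (n_x, n_y) = atan2(-0.121, 0.445) = 345°.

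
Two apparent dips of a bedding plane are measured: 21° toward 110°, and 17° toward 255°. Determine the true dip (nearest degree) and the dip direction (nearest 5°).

The two traces are lines in the plane: v₁ = (sin 110°·cos 21°, cos 110°·cos 21°, −sin 21°), v₂ = (sin 255°·cos 17°, cos 255°·cos 17°, −sin 17°).
The plane normal is n = v₁ × v₂ ∝ (-0.005, -0.588, 0.512).
True dip = arccos(n_z / |n|) = arccos(0.6570) = 48.9°.
Dip direction = azimuth of (n_x, n_y) = atan2(-0.005, -0.588) = 180°.

true dip 49°, dip direction 180°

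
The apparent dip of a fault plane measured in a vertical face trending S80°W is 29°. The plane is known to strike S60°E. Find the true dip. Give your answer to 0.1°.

40.8°

β = acute angle between strike S60°E and section S80°W = 40°.
tan(true dip) = tan 29° / sin 40° = 0.8624
true dip = arctan 0.8624 = 40.77°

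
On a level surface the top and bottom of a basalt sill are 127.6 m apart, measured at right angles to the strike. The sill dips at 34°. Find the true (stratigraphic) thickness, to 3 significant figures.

True thickness t = w · sin(dip) = 127.6 × sin 34°
t = 127.6 × 0.5592 = 71.353 m

71.4 m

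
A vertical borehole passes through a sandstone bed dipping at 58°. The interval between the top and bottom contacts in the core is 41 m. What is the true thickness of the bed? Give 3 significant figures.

True thickness t = h · cos(dip) = 41 × cos 58°
t = 41 × 0.5299 = 21.727 m

21.7 m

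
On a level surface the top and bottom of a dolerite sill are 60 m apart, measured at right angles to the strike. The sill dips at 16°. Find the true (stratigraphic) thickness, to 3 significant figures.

True thickness t = w · sin(dip) = 60 × sin 16°
t = 60 × 0.2756 = 16.538 m

16.5 m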